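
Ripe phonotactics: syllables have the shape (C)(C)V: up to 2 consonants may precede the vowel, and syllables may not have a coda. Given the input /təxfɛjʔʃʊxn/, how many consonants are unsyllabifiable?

Syllabifying with onset maximization leaves /j/, /x/, /n/ stranded (no codas are permitted; onsets may contain at most 2 consonants).

3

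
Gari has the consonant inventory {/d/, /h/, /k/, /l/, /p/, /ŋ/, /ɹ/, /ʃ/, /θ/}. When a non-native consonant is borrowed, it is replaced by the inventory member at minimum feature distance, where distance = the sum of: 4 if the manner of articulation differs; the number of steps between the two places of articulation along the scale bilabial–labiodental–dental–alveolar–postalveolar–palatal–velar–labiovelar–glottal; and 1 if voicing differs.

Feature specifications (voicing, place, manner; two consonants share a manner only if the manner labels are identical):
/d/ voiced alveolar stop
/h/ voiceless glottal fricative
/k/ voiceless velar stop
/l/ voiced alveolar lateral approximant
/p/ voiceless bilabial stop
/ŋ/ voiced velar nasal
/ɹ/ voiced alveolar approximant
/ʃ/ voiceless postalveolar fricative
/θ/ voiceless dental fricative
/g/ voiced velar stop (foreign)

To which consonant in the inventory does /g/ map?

/k/ is closest: same manner (stop), place distance 0 (velar→velar), voicing differs (+1); total 1. Next closest is /d/ at distance 3.

k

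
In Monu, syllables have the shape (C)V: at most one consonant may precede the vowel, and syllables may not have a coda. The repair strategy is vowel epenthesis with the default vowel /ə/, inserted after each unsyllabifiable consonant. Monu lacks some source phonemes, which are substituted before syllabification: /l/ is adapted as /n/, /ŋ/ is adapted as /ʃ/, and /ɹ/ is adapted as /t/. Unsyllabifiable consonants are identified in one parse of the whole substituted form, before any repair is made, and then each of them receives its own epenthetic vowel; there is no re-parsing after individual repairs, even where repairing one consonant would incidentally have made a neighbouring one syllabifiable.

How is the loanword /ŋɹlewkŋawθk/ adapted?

Substitution: /ŋ/ → /ʃ/, /ɹ/ → /t/, /l/ → /n/, giving /ʃtnewkʃawθk/.
Syllabifying with onset maximization leaves /ʃ/, /t/, /w/, /k/, /w/, /θ/, /k/ stranded (no codas are permitted; onsets are limited to one consonant).
Each unlicensed consonant becomes the onset of a new syllable: /ʃ/ → /ʃə/, /t/ → /tə/, /w/ → /wə/, /k/ → /kə/, /w/ → /wə/, /θ/ → /θə/, /k/ → /kə/.

ʃətənewəkəʃawəθəkə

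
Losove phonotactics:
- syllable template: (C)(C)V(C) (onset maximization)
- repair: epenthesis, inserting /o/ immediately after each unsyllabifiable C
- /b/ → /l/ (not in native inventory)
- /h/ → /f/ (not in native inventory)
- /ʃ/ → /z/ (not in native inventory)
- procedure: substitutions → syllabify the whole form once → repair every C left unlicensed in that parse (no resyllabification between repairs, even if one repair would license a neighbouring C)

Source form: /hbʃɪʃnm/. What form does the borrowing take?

Substitution: /h/ → /f/, /b/ → /l/, /ʃ/ → /z/, giving /flzɪznm/.
The consonants /f/, /n/, /m/ cannot be parsed into a legal (C)(C)V(C) syllable (at most one coda consonant is licensed; onsets may contain at most 2 consonants).
Inserting the epenthetic vowel yields /f/ → /fo/, /n/ → /no/, /m/ → /mo/.

folzɪznomo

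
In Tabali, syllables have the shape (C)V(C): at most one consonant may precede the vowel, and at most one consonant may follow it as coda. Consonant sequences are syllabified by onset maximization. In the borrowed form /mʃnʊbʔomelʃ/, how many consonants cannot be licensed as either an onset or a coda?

3

Syllabifying with onset maximization leaves /m/, /ʃ/, /ʃ/ stranded (at most one coda consonant is licensed; onsets are limited to one consonant).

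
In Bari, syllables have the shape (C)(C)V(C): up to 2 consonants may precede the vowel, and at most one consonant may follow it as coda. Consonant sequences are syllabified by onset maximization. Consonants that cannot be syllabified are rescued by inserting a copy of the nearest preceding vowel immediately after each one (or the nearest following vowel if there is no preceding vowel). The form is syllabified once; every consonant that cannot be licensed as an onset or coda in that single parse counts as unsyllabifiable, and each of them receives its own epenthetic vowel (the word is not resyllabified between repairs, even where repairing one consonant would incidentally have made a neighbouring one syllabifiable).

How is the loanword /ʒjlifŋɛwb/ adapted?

The consonants /ʒ/, /b/ cannot be parsed into a legal (C)(C)V(C) syllable (at most one coda consonant is licensed; onsets may contain at most 2 consonants).
Each unlicensed consonant becomes the onset of a new syllable: /ʒ/ → /ʒi/, /b/ → /bɛ/.

ʒijlifŋɛwbɛ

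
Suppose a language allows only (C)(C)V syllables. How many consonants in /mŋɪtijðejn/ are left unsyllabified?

2

Under (C)(C)V, the unsyllabifiable consonants are /j/, /n/ (no codas are permitted; onsets may contain at most 2 consonants).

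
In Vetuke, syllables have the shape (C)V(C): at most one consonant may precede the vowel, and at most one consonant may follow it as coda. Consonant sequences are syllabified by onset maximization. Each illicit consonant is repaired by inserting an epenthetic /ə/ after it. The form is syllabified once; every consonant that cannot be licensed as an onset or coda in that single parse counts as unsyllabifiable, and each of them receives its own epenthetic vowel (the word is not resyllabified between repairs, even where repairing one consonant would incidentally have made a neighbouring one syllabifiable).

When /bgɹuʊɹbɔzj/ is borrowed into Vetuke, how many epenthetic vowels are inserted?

The unsyllabifiable consonants are /b/, /g/, /j/; each receives one epenthetic vowel.

3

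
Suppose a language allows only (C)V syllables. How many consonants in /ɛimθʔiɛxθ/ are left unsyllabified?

Under (C)V, the unsyllabifiable consonants are /m/, /θ/, /x/, /θ/ (no codas are permitted; onsets are limited to one consonant).

4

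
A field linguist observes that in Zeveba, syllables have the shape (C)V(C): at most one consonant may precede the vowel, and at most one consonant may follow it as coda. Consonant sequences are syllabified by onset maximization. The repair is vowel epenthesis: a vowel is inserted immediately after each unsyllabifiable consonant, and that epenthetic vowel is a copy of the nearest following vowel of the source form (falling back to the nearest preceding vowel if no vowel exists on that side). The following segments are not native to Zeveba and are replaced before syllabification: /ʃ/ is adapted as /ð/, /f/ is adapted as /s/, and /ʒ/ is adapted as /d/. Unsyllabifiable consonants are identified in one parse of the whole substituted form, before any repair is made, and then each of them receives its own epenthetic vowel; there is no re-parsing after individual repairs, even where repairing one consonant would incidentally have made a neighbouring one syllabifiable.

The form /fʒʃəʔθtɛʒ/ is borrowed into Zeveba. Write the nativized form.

sədəðəʔθɛtɛd

Substitution: /f/ → /s/, /ʒ/ → /d/, /ʃ/ → /ð/, giving /sdðəʔθtɛd/.
Syllabifying with onset maximization leaves /s/, /d/, /θ/ stranded (at most one coda consonant is licensed; onsets are limited to one consonant).
Epenthesis after each stranded consonant: /s/ → /sə/, /d/ → /də/, /θ/ → /θɛ/.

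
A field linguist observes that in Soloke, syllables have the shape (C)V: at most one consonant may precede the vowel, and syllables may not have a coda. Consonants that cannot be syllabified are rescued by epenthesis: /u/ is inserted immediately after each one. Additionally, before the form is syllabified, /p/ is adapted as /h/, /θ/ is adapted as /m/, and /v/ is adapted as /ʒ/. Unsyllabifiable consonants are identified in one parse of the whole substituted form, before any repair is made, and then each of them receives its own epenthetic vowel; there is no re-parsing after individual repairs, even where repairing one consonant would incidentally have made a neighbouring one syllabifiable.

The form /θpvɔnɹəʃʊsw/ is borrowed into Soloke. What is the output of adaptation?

muhuʒɔnuɹəʃʊsuwu

Substitution: /θ/ → /m/, /p/ → /h/, /v/ → /ʒ/, giving /mhʒɔnɹəʃʊsw/.
Syllabifying with onset maximization leaves /m/, /h/, /n/, /s/, /w/ stranded (no codas are permitted; onsets are limited to one consonant).
Each unlicensed consonant becomes the onset of a new syllable: /m/ → /mu/, /h/ → /hu/, /n/ → /nu/, /s/ → /su/, /w/ → /wu/.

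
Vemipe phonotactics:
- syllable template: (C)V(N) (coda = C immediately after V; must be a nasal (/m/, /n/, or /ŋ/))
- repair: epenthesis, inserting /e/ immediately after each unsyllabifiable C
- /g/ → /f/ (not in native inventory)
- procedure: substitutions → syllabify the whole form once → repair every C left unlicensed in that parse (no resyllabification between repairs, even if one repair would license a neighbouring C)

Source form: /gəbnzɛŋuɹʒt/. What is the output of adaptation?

Substitution: /g/ → /f/, giving /fəbnzɛŋuɹʒt/.
Syllabifying with onset maximization leaves /b/, /n/, /ɹ/, /ʒ/, /t/ stranded (only a nasal (/m/, /n/, or /ŋ/) is licensed in coda position; onsets are limited to one consonant).
Each unlicensed consonant becomes the onset of a new syllable: /b/ → /be/, /n/ → /ne/, /ɹ/ → /ɹe/, /ʒ/ → /ʒe/, /t/ → /te/.

fəbenezɛŋuɹeʒete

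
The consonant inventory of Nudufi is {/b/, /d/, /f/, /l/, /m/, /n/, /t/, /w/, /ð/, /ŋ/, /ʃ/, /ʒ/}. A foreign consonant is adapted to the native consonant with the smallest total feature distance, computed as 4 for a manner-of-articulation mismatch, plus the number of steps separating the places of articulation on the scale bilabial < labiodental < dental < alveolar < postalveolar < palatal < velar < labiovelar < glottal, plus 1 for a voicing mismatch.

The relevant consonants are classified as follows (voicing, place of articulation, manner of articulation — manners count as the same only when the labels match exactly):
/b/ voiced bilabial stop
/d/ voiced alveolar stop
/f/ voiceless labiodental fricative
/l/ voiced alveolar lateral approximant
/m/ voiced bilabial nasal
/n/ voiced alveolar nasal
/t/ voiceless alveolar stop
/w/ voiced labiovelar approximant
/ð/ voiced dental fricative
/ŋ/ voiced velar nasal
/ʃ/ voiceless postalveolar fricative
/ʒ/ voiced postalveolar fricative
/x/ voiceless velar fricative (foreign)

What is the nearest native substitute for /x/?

ʃ

/ʃ/ is closest: same manner (fricative), place distance 2 (velar→postalveolar), same voicing; total 2. Next closest is /ʒ/ at distance 3.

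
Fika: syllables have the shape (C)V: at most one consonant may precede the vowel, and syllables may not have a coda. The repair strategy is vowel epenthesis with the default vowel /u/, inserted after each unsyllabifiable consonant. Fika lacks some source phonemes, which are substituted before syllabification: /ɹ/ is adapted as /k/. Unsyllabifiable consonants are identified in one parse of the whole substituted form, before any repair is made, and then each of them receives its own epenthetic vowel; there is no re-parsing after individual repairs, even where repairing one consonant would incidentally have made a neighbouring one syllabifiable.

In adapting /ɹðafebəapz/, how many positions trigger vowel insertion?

After substitution the input is /kðafebəapz/.
The unsyllabifiable consonants are /k/, /p/, /z/; each receives one epenthetic vowel.

3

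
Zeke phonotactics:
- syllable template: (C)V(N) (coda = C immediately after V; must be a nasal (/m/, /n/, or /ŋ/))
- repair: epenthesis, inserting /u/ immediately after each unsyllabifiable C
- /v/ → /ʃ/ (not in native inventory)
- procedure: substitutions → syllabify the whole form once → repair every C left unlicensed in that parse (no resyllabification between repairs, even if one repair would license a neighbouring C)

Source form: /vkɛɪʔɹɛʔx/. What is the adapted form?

ʃukɛɪʔuɹɛʔuxu

Substitution: /v/ → /ʃ/, giving /ʃkɛɪʔɹɛʔx/.
Under (C)V(N), the unsyllabifiable consonants are /ʃ/, /ʔ/, /ʔ/, /x/ (only a nasal (/m/, /n/, or /ŋ/) is licensed in coda position; onsets are limited to one consonant).
Each unlicensed consonant becomes the onset of a new syllable: /ʃ/ → /ʃu/, /ʔ/ → /ʔu/, /ʔ/ → /ʔu/, /x/ → /xu/.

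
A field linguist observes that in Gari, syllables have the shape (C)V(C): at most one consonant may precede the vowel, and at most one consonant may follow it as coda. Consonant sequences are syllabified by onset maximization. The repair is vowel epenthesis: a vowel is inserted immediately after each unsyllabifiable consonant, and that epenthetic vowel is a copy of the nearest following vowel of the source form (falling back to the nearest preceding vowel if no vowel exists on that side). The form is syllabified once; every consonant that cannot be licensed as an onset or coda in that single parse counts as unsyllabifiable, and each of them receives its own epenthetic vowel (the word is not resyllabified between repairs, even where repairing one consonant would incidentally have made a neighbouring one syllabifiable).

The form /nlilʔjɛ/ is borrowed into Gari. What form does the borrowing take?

The consonants /n/, /ʔ/ cannot be parsed into a legal (C)V(C) syllable (at most one coda consonant is licensed; onsets are limited to one consonant).
Each unlicensed consonant becomes the onset of a new syllable: /n/ → /ni/, /ʔ/ → /ʔɛ/.

nililʔɛjɛ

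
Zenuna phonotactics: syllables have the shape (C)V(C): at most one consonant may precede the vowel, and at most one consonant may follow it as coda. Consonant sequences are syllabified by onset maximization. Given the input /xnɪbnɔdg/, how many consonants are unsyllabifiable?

2

Under (C)V(C), the unsyllabifiable consonants are /x/, /g/ (at most one coda consonant is licensed; onsets are limited to one consonant).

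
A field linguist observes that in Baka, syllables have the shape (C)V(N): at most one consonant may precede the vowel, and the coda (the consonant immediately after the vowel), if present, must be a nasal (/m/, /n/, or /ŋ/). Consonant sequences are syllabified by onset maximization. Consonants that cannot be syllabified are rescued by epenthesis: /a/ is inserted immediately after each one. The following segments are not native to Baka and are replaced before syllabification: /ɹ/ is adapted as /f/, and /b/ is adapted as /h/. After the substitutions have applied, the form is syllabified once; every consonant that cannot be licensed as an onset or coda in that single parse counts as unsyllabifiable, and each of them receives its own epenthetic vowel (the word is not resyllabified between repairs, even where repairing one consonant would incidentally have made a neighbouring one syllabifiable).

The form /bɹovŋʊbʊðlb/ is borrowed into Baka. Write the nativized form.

hafovaŋʊhʊðalaha

Substitution: /b/ → /h/, /ɹ/ → /f/, giving /hfovŋʊhʊðlh/.
The consonants /h/, /v/, /ð/, /l/, /h/ cannot be parsed into a legal (C)V(N) syllable (only a nasal (/m/, /n/, or /ŋ/) is licensed in coda position; onsets are limited to one consonant).
Epenthesis after each stranded consonant: /h/ → /ha/, /v/ → /va/, /ð/ → /ða/, /l/ → /la/, /h/ → /ha/.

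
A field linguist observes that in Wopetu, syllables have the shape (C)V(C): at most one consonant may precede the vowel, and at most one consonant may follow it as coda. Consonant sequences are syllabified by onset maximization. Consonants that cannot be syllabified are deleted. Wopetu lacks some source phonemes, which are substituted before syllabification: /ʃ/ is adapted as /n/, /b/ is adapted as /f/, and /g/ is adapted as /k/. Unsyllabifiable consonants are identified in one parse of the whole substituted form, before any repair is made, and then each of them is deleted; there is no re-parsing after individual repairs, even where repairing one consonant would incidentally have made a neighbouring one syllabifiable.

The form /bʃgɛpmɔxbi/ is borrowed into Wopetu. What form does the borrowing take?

Substitution: /b/ → /f/, /ʃ/ → /n/, /g/ → /k/, giving /fnkɛpmɔxfi/.
Syllabifying with onset maximization leaves /f/, /n/ stranded (at most one coda consonant is licensed; onsets are limited to one consonant).
Deletion applies to /f/, /n/.

kɛpmɔxfi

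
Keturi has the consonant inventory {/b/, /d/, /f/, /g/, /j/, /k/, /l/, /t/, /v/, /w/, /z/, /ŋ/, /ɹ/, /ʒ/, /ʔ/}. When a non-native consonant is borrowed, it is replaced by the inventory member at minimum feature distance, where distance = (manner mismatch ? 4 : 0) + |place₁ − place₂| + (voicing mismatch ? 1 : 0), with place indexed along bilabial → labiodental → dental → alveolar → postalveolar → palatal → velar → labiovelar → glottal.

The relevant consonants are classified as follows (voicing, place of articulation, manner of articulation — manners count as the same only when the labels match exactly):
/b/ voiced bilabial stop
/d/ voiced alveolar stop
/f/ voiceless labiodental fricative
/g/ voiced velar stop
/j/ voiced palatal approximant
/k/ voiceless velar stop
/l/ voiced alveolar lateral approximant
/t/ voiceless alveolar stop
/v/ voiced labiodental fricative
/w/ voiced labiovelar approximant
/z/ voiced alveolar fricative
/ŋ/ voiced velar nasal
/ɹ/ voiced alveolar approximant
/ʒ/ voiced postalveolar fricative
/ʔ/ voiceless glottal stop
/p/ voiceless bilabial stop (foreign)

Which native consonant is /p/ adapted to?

/b/ is closest: same manner (stop), place distance 0 (bilabial→bilabial), voicing differs (+1); total 1. Next closest is /t/ at distance 3.

b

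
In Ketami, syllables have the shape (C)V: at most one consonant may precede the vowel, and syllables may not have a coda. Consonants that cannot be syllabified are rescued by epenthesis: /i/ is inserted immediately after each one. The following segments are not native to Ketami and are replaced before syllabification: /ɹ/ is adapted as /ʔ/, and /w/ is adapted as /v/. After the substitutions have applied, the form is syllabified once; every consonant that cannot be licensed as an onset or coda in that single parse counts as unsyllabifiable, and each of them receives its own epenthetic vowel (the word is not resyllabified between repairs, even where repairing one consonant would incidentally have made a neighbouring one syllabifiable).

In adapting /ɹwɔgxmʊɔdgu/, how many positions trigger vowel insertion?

4

After substitution the input is /ʔvɔgxmʊɔdgu/.
The unsyllabifiable consonants are /ʔ/, /g/, /x/, /d/; each receives one epenthetic vowel.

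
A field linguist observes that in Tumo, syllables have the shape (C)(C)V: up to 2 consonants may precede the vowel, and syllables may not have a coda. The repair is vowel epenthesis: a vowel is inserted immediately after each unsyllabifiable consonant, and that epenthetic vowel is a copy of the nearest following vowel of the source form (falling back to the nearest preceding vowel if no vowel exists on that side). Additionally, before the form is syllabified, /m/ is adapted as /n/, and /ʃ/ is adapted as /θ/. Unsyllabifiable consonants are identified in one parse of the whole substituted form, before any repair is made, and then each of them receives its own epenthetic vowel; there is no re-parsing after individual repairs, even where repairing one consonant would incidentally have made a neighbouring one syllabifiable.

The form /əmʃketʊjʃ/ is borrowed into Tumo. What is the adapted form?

əneθketʊjʊθʊ

Substitution: /m/ → /n/, /ʃ/ → /θ/, giving /ənθketʊjθ/.
The consonants /n/, /j/, /θ/ cannot be parsed into a legal (C)(C)V syllable (no codas are permitted; onsets may contain at most 2 consonants).
Each unlicensed consonant becomes the onset of a new syllable: /n/ → /ne/, /j/ → /jʊ/, /θ/ → /θʊ/.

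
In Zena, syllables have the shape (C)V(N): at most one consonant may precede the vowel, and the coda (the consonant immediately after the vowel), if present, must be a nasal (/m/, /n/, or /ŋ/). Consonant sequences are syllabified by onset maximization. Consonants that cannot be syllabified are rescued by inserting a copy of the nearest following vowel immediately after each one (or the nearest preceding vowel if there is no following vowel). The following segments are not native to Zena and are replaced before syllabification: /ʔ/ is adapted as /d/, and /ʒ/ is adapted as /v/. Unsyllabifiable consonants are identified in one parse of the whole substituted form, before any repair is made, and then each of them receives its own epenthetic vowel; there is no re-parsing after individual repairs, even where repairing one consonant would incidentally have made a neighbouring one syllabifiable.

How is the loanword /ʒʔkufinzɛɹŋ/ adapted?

Substitution: /ʒ/ → /v/, /ʔ/ → /d/, giving /vdkufinzɛɹŋ/.
Under (C)V(N), the unsyllabifiable consonants are /v/, /d/, /ɹ/, /ŋ/ (only a nasal (/m/, /n/, or /ŋ/) is licensed in coda position; onsets are limited to one consonant).
Inserting the epenthetic vowel yields /v/ → /vu/, /d/ → /du/, /ɹ/ → /ɹɛ/, /ŋ/ → /ŋɛ/.

vudukufinzɛɹɛŋɛ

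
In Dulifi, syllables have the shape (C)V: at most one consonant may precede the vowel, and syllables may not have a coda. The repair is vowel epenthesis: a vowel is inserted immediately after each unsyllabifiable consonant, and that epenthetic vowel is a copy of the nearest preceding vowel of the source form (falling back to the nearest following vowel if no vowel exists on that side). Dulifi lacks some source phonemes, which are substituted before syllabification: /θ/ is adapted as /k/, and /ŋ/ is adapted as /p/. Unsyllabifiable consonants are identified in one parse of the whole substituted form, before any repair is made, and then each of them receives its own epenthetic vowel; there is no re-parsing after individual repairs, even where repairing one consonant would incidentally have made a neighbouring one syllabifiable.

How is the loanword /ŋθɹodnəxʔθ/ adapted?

Substitution: /ŋ/ → /p/, /θ/ → /k/, giving /pkɹodnəxʔk/.
Syllabifying with onset maximization leaves /p/, /k/, /d/, /x/, /ʔ/, /k/ stranded (no codas are permitted; onsets are limited to one consonant).
Each unlicensed consonant becomes the onset of a new syllable: /p/ → /po/, /k/ → /ko/, /d/ → /do/, /x/ → /xə/, /ʔ/ → /ʔə/, /k/ → /kə/.

pokoɹodonəxəʔəkə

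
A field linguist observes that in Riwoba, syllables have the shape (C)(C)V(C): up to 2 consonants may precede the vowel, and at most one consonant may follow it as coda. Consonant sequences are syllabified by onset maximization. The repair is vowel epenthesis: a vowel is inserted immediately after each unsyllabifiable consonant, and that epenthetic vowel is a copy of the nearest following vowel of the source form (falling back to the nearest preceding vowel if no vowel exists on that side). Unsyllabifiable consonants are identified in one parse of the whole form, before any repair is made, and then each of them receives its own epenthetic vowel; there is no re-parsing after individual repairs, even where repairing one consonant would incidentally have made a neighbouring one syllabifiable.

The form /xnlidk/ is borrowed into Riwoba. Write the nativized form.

Syllabifying with onset maximization leaves /x/, /k/ stranded (at most one coda consonant is licensed; onsets may contain at most 2 consonants).
Each unlicensed consonant becomes the onset of a new syllable: /x/ → /xi/, /k/ → /ki/.

xinlidki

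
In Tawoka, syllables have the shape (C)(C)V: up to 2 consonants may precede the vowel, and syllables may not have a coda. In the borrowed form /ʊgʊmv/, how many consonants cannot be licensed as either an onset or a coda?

2

Syllabifying with onset maximization leaves /m/, /v/ stranded (no codas are permitted; onsets may contain at most 2 consonants).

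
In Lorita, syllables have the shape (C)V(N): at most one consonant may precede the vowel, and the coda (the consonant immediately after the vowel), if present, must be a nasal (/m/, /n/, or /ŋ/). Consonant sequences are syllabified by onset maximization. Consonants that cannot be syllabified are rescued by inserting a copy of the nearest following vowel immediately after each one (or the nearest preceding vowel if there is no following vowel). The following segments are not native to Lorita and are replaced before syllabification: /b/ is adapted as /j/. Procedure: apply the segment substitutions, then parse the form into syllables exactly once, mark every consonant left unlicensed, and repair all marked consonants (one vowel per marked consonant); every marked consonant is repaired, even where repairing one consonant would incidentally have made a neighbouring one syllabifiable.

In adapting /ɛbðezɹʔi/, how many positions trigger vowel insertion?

After substitution the input is /ɛjðezɹʔi/.
The unsyllabifiable consonants are /j/, /z/, /ɹ/; each receives one epenthetic vowel.

3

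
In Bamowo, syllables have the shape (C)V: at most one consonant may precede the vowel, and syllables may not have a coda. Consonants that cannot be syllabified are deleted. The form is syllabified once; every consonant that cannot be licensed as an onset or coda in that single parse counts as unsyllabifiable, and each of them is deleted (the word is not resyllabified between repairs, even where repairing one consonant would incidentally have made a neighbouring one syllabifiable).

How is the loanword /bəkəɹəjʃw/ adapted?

bəkəɹə

The consonants /j/, /ʃ/, /w/ cannot be parsed into a legal (C)V syllable (no codas are permitted; onsets are limited to one consonant).
Deletion applies to /j/, /ʃ/, /w/.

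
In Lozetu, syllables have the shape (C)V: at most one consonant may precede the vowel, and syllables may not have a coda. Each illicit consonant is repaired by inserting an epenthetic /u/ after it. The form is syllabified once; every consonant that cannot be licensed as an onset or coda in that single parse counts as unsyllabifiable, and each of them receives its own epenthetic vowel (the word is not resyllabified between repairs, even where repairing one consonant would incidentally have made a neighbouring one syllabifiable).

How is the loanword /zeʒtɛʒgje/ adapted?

The consonants /ʒ/, /ʒ/, /g/ cannot be parsed into a legal (C)V syllable (no codas are permitted; onsets are limited to one consonant).
Each unlicensed consonant becomes the onset of a new syllable: /ʒ/ → /ʒu/, /ʒ/ → /ʒu/, /g/ → /gu/.

zeʒutɛʒuguje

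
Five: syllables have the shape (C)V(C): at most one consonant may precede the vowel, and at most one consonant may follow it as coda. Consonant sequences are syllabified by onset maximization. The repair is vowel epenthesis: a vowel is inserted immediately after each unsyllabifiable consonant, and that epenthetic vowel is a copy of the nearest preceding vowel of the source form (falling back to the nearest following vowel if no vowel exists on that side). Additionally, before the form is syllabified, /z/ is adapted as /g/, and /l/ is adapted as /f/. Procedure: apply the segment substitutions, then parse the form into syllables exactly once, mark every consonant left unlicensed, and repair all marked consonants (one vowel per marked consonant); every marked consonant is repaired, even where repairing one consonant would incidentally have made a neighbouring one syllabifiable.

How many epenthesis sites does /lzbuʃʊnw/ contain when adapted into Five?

After substitution the input is /fgbuʃʊnw/.
The unsyllabifiable consonants are /f/, /g/, /w/; each receives one epenthetic vowel.

3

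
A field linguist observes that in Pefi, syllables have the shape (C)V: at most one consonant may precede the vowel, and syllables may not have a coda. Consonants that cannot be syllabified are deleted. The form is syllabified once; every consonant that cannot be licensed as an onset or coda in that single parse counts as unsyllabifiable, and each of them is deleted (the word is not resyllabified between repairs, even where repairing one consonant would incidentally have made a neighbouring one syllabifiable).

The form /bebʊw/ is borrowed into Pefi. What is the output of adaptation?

Under (C)V, the unsyllabifiable consonants are /w/ (no codas are permitted; onsets are limited to one consonant).
Deletion applies to /w/.

bebʊ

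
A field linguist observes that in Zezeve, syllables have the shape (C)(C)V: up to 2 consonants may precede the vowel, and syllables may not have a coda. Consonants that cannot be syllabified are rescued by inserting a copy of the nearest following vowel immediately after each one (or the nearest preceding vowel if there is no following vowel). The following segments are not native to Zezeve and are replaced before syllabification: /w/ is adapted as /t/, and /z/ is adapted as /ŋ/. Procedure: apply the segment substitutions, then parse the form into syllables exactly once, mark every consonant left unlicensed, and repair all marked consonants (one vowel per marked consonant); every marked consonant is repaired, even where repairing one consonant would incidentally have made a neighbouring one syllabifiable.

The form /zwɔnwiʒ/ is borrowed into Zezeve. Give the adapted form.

ŋtɔntiʒi

Substitution: /z/ → /ŋ/, /w/ → /t/, giving /ŋtɔntiʒ/.
Under (C)(C)V, the unsyllabifiable consonants are /ʒ/ (no codas are permitted; onsets may contain at most 2 consonants).
Each unlicensed consonant becomes the onset of a new syllable: /ʒ/ → /ʒi/.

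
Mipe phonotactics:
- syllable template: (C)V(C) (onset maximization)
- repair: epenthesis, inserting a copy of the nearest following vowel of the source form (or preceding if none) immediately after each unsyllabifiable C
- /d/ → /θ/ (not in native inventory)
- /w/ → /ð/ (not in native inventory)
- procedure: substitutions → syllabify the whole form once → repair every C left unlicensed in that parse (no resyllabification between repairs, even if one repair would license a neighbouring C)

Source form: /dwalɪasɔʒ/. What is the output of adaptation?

Substitution: /d/ → /θ/, /w/ → /ð/, giving /θðalɪasɔʒ/.
Syllabifying with onset maximization leaves /θ/ stranded (at most one coda consonant is licensed; onsets are limited to one consonant).
Inserting the epenthetic vowel yields /θ/ → /θa/.

θaðalɪasɔʒ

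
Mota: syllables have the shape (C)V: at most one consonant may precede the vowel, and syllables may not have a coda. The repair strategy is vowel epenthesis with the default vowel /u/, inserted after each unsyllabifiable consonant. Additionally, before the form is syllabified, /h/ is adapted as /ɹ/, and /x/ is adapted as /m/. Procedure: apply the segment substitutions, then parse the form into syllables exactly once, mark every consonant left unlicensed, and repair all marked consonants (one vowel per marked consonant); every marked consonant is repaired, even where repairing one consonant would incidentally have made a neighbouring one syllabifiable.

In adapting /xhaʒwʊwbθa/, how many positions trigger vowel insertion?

4

After substitution the input is /mɹaʒwʊwbθa/.
The unsyllabifiable consonants are /m/, /ʒ/, /w/, /b/; each receives one epenthetic vowel.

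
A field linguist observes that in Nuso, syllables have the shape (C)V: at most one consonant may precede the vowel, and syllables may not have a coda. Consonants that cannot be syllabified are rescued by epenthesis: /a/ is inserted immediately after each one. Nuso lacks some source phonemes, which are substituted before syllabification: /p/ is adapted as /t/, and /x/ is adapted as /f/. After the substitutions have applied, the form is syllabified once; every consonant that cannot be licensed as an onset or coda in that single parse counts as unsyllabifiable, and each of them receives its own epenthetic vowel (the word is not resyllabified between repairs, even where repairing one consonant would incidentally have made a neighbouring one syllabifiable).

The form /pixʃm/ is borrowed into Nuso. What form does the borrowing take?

tifaʃama

Substitution: /p/ → /t/, /x/ → /f/, giving /tifʃm/.
Under (C)V, the unsyllabifiable consonants are /f/, /ʃ/, /m/ (no codas are permitted; onsets are limited to one consonant).
Each unlicensed consonant becomes the onset of a new syllable: /f/ → /fa/, /ʃ/ → /ʃa/, /m/ → /ma/.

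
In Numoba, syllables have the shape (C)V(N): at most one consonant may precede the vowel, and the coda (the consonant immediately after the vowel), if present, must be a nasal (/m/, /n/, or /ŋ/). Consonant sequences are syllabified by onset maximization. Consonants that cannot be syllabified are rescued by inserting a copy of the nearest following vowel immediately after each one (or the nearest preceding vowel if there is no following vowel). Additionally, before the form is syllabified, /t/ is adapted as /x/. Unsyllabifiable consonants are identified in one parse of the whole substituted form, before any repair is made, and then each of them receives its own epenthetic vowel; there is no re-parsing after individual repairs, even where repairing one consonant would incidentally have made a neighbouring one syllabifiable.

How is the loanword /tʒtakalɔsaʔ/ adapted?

Substitution: /t/ → /x/, giving /xʒxakalɔsaʔ/.
The consonants /x/, /ʒ/, /ʔ/ cannot be parsed into a legal (C)V(N) syllable (only a nasal (/m/, /n/, or /ŋ/) is licensed in coda position; onsets are limited to one consonant).
Inserting the epenthetic vowel yields /x/ → /xa/, /ʒ/ → /ʒa/, /ʔ/ → /ʔa/.

xaʒaxakalɔsaʔa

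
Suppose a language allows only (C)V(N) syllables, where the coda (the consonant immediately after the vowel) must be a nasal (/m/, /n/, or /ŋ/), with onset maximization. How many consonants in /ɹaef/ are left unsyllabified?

1

The consonants /f/ cannot be parsed into a legal (C)V(N) syllable (only a nasal (/m/, /n/, or /ŋ/) is licensed in coda position; onsets are limited to one consonant).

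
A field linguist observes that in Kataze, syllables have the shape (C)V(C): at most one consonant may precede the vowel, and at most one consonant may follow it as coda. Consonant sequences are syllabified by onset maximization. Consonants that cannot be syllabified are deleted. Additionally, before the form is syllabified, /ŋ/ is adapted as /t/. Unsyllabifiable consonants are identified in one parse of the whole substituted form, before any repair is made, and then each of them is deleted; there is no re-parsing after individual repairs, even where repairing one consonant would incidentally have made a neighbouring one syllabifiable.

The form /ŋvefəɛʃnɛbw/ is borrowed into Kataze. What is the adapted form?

vefəɛʃnɛb

Substitution: /ŋ/ → /t/, giving /tvefəɛʃnɛbw/.
Under (C)V(C), the unsyllabifiable consonants are /t/, /w/ (at most one coda consonant is licensed; onsets are limited to one consonant).
Deletion applies to /t/, /w/.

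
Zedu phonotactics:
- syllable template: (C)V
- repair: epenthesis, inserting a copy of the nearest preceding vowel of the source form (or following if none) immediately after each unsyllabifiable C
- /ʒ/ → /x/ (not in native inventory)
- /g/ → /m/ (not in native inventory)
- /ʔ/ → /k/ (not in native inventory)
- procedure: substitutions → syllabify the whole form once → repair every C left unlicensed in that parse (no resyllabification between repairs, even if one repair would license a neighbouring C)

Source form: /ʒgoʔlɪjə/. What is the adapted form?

Substitution: /ʒ/ → /x/, /g/ → /m/, /ʔ/ → /k/, giving /xmoklɪjə/.
The consonants /x/, /k/ cannot be parsed into a legal (C)V syllable (no codas are permitted; onsets are limited to one consonant).
Each unlicensed consonant becomes the onset of a new syllable: /x/ → /xo/, /k/ → /ko/.

xomokolɪjə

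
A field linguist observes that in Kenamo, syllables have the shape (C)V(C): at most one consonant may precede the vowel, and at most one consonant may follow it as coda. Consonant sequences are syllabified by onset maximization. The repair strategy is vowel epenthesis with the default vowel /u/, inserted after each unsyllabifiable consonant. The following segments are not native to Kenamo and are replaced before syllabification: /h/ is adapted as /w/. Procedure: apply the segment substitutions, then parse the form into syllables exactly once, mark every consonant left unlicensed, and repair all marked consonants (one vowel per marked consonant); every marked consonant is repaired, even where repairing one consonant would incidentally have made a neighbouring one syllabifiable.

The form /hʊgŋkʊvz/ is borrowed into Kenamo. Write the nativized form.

wʊgŋukʊvzu

Substitution: /h/ → /w/, giving /wʊgŋkʊvz/.
Syllabifying with onset maximization leaves /ŋ/, /z/ stranded (at most one coda consonant is licensed; onsets are limited to one consonant).
Inserting the epenthetic vowel yields /ŋ/ → /ŋu/, /z/ → /zu/.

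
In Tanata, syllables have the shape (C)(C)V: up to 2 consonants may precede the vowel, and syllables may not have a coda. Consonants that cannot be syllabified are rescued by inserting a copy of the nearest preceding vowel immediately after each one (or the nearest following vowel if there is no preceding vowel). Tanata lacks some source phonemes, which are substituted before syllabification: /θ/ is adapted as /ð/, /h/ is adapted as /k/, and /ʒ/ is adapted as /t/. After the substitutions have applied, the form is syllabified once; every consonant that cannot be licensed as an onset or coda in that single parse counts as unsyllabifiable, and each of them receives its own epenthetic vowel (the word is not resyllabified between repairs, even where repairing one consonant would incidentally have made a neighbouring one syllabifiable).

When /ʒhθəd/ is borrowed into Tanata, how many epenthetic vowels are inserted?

After substitution the input is /tkðəd/.
The unsyllabifiable consonants are /t/, /d/; each receives one epenthetic vowel.

2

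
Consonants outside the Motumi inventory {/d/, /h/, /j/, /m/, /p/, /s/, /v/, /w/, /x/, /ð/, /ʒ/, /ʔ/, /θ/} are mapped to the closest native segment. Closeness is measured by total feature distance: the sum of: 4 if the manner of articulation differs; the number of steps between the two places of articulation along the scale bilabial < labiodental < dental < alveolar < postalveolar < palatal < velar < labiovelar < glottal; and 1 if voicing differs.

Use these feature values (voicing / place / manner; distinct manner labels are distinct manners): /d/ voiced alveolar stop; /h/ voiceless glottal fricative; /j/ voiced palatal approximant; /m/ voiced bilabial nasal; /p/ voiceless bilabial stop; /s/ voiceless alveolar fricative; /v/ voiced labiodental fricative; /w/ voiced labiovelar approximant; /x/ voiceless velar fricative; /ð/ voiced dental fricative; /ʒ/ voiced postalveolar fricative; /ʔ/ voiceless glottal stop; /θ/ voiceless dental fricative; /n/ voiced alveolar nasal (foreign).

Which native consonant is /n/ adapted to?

/m/ is closest: same manner (nasal), place distance 3 (alveolar→bilabial), same voicing; total 3. Next closest is /d/ at distance 4.

m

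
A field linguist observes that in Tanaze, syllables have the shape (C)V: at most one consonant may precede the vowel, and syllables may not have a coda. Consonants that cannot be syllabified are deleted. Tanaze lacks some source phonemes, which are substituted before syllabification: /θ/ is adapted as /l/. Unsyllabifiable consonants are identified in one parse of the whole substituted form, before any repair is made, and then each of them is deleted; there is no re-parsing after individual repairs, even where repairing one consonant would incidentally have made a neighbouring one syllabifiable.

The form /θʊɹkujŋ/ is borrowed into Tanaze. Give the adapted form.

lʊku

Substitution: /θ/ → /l/, giving /lʊɹkujŋ/.
The consonants /ɹ/, /j/, /ŋ/ cannot be parsed into a legal (C)V syllable (no codas are permitted; onsets are limited to one consonant).
Deletion applies to /ɹ/, /j/, /ŋ/.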